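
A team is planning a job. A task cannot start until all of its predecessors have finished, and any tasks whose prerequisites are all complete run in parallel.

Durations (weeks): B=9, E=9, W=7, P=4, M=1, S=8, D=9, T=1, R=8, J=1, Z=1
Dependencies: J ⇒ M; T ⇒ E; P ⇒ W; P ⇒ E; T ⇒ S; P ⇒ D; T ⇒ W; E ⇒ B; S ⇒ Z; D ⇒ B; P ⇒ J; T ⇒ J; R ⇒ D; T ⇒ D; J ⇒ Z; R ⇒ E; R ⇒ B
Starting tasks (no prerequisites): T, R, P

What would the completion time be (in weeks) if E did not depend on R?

Original critical path: R→E→B = 8+9+9 = 26 ⇒ 26 weeks.
Without R→E, E's earliest start moves from 8 to 4.
The longest chain is now R→D→B = 8+9+9 = 26, so the job takes 26 weeks.

26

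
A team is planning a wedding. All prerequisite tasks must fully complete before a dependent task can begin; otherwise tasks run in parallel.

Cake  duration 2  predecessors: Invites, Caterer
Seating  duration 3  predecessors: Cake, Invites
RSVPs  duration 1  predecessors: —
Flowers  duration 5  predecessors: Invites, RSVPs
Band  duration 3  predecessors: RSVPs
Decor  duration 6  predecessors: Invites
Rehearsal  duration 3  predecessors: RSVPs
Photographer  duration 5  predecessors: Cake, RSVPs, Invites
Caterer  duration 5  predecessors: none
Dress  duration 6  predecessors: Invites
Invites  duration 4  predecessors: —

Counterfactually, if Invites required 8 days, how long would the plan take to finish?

The binding path is Caterer→Cake→Photographer = 5+2+5 = 12; finish at 12 days.
Invites is off the critical path — its longest chain is 11 days, giving 1 of slack.
Now Invites→Cake→Photographer = 8+2+5 = 15 is longest, so the finish becomes 15 days.

15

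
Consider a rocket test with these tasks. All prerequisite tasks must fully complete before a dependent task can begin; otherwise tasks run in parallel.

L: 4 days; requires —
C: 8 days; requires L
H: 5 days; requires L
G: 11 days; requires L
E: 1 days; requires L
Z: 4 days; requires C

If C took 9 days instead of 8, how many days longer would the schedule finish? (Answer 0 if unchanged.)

1

Baseline: L→C→Z = 4+8+4 = 16 → 16 days.
C is on the critical path; changing it to 9 makes that path 17 days.
No other chain overtakes it, so the finish is 17 days.
Change in finish: 17 − 16 = +1 days.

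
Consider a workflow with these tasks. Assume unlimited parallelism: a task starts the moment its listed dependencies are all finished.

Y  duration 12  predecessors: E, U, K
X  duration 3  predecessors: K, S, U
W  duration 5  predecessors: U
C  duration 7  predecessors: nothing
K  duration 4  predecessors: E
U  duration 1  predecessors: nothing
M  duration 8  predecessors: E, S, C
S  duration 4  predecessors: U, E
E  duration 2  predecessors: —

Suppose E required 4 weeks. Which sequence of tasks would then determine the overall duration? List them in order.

E, K, Y

The binding path is E→K→Y = 2+4+12 = 18; finish at 18 weeks.
Since E is critical, the +2 change carries straight to that chain (now 20 weeks).
The critical path is still E→K→Y; finish is now 20 weeks.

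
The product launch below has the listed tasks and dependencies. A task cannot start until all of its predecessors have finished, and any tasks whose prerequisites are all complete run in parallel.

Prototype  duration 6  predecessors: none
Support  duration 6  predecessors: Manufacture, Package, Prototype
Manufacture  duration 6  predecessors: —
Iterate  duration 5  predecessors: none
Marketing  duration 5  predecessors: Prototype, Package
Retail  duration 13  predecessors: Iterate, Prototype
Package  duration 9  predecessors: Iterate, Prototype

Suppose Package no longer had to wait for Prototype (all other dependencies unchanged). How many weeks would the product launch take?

20

With the dependency in place, Prototype→Package→Support = 6+9+6 = 21 sets the finish at 21 weeks.
Without Prototype→Package, Package's earliest start moves from 6 to 5.
After: Iterate→Package→Support = 5+9+6 = 20 → 20 weeks.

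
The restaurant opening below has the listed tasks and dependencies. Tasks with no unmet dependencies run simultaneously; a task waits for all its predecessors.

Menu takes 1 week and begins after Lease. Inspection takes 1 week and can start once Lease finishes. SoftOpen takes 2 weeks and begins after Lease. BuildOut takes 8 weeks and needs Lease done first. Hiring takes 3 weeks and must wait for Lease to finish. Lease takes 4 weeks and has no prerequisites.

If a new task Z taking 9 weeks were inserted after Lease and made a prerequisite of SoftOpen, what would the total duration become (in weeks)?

Originally the plan takes 12 weeks.
With Z inserted, SoftOpen now waits for max(Lease, Z).
New critical path: Lease→Z→SoftOpen = 4+9+2 = 15 ⇒ 15 weeks.

15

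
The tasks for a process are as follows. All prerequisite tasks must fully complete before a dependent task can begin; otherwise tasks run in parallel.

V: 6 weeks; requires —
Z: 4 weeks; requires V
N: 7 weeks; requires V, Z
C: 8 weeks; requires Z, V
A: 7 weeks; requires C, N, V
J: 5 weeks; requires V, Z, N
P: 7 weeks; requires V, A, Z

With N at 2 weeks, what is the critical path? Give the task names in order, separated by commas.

Critical path before the change: V→Z→C→A→P = 6+4+8+7+7 = 32 giving 32 weeks.
N is off the critical path — its longest chain is 31 weeks, giving 1 of slack.
No other chain overtakes it, so the finish is 32 weeks.

V, Z, C, A, P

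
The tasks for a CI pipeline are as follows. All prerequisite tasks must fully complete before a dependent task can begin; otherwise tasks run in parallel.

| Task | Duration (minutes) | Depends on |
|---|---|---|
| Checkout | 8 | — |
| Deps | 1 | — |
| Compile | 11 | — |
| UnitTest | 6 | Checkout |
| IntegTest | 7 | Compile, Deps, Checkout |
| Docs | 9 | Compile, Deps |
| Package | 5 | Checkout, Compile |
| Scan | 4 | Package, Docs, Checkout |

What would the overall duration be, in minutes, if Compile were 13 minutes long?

Baseline: Compile→Docs→Scan = 11+9+4 = 24 → 24 minutes.
Compile is on the critical path; changing it to 13 makes that path 26 minutes.
That remains the longest chain; total 26 minutes.

26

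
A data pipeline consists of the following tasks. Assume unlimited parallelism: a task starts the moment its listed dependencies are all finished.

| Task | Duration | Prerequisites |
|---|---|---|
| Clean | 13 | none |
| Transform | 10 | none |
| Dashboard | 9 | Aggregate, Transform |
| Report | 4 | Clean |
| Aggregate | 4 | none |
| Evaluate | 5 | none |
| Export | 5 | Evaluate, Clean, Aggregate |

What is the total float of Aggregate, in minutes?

The longest chain is Transform→Dashboard = 10+9 = 19; overall finish 19 minutes.
Longest path through Aggregate: 13 minutes (earliest finish 4, latest finish 10).
So Aggregate can slip 10 − 4 = 6 minutes.

6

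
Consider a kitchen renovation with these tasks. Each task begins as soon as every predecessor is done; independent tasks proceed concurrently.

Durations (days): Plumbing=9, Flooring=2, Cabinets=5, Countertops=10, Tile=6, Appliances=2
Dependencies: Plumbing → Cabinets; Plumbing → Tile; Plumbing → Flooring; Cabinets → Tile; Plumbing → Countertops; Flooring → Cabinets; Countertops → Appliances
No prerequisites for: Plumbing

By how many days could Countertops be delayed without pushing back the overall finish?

1

The longest chain is Plumbing→Flooring→Cabinets→Tile = 9+2+5+6 = 22; overall finish 22 days.
The longest chain containing Countertops totals 21 days.
So Countertops can slip 20 − 19 = 1 day.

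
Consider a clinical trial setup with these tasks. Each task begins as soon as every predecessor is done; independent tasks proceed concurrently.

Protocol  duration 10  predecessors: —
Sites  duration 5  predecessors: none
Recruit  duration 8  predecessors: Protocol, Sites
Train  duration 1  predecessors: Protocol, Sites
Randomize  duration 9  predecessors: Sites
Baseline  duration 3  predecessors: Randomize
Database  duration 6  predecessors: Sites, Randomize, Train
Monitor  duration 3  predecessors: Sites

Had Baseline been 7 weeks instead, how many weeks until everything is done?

21

Critical path before the change: Sites→Randomize→Database = 5+9+6 = 20 giving 20 weeks.
Baseline is off the critical path — its longest chain is 17 weeks, giving 3 of slack.
Now Sites→Randomize→Baseline = 5+9+7 = 21 is longest, so the finish becomes 21 weeks.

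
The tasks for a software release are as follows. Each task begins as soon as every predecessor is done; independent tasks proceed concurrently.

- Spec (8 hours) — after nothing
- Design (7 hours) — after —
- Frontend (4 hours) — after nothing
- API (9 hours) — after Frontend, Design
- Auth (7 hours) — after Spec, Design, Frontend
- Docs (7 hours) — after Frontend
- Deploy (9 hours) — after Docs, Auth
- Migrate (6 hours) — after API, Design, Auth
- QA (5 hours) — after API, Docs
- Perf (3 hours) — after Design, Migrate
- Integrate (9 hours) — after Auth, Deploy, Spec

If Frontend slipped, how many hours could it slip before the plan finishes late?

Spec→Auth→Deploy→Integrate = 8+7+9+9 = 33 sets the makespan at 33 hours.
The longest chain containing Frontend totals 29 hours.
Slack of Frontend = 4 − 0 = 4 hours.

4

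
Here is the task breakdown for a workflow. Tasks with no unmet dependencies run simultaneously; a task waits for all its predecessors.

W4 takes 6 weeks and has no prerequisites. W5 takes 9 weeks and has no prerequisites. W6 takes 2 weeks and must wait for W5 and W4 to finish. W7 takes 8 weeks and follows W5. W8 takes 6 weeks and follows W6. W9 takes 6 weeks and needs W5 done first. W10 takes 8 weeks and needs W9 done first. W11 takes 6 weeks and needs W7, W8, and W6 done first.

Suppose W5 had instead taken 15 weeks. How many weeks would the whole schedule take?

As given, the longest chain is W5→W6→W8→W11 = 9+2+6+6 = 23, so the finish is 23 weeks.
Since W5 is critical, the +6 change carries straight to that chain (now 29 weeks).
That remains the longest chain; total 29 weeks.

29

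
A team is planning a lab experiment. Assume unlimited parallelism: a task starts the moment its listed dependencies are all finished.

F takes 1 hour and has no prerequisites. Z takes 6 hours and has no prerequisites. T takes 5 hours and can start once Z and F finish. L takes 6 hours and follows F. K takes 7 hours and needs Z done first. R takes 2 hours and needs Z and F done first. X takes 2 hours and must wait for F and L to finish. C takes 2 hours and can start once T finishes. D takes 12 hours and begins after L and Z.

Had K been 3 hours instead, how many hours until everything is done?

Baseline: F→L→D = 1+6+12 = 19 → 19 hours.
K is off the critical path — its longest chain is 13 hours, giving 6 of slack.
The critical path is still F→L→D; finish is now 19 hours.

19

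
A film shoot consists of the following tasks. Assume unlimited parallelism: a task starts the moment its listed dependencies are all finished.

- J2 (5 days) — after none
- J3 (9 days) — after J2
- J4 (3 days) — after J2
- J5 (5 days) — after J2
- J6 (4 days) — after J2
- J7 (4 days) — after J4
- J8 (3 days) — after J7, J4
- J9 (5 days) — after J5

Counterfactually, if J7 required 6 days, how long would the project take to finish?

17

Critical path before the change: J2→J4→J7→J8 = 5+3+4+3 = 15 giving 15 days.
Since J7 is critical, the +2 change carries straight to that chain (now 17 days).
The critical path is still J2→J4→J7→J8; finish is now 17 days.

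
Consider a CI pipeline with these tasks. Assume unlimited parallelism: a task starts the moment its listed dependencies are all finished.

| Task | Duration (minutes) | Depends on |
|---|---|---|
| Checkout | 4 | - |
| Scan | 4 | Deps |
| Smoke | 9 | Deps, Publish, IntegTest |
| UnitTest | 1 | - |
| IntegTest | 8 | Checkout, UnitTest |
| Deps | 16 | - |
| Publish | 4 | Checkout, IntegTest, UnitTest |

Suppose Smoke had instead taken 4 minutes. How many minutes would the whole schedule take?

The binding path is Checkout→IntegTest→Publish→Smoke = 4+8+4+9 = 25; finish at 25 minutes.
Smoke lies on that path, so at 4 minutes the path becomes 20 minutes.
No other chain overtakes it, so the finish is 20 minutes.

20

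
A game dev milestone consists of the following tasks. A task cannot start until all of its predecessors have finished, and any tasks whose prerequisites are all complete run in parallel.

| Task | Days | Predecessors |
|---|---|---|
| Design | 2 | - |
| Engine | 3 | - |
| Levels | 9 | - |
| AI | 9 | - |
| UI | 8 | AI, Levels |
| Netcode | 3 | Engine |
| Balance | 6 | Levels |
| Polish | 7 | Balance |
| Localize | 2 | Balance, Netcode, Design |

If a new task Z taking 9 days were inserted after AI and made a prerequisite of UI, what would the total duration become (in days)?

26

Originally the schedule takes 22 days.
With Z inserted, UI now waits for max(AI, Levels, Z).
New critical path: AI→Z→UI = 9+9+8 = 26 ⇒ 26 days.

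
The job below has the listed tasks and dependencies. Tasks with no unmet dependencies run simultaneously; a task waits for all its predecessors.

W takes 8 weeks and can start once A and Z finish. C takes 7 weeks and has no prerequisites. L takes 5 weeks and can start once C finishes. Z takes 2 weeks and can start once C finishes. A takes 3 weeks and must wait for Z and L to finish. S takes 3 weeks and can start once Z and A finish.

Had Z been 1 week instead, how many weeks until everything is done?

The binding path is C→L→A→W = 7+5+3+8 = 23; finish at 23 weeks.
The longest path through Z is only 20 weeks, so Z has float 3.
The critical path is still C→L→A→W; finish is now 23 weeks.

23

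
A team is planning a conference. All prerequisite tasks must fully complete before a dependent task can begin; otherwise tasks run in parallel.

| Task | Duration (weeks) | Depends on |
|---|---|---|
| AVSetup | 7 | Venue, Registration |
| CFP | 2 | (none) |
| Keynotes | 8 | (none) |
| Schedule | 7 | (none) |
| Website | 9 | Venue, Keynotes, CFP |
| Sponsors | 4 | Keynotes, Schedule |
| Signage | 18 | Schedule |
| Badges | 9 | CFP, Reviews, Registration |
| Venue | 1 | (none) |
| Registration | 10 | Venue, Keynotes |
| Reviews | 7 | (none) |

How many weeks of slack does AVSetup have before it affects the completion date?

Critical path: Keynotes→Registration→Badges = 8+10+9 = 27, so the finish is 27 weeks.
Longest path through AVSetup: 25 weeks (earliest finish 25, latest finish 27).
So AVSetup can slip 27 − 25 = 2 weeks.

2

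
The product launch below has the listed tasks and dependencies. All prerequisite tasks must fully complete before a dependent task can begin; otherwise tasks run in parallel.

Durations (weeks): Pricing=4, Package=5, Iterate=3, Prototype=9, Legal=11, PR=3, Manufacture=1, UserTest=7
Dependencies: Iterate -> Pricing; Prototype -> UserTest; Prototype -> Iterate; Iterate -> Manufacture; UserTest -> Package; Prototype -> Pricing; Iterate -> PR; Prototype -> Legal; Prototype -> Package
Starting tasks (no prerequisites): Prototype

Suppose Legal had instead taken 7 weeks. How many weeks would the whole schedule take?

As given, the longest chain is Prototype→UserTest→Package = 9+7+5 = 21, so the finish is 21 weeks.
The longest path through Legal is only 20 weeks, so Legal has float 1.
The critical path is still Prototype→UserTest→Package; finish is now 21 weeks.

21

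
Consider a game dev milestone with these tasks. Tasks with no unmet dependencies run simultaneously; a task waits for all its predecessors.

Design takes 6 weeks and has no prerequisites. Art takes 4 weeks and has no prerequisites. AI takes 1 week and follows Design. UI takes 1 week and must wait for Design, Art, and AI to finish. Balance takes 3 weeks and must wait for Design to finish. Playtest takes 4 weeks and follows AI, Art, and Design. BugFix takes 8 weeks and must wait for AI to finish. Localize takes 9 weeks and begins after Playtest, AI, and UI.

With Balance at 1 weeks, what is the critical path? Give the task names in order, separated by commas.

Design, AI, Playtest, Localize

The binding path is Design→AI→Playtest→Localize = 6+1+4+9 = 20; finish at 20 weeks.
Balance is off the critical path — its longest chain is 9 weeks, giving 11 of slack.
No other chain overtakes it, so the finish is 20 weeks.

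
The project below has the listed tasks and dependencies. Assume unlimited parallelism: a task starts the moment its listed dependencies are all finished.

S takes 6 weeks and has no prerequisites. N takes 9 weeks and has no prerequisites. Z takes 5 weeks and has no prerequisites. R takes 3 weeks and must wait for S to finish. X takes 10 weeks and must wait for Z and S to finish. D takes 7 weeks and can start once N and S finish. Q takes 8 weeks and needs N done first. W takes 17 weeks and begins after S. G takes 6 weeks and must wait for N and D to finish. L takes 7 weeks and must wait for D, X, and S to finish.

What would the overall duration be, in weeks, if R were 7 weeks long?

23

Actual critical path: S→X→L = 6+10+7 = 23 ⇒ 23 weeks.
R is off the critical path — its longest chain is 9 weeks, giving 14 of slack.
The critical path is still S→X→L; finish is now 23 weeks.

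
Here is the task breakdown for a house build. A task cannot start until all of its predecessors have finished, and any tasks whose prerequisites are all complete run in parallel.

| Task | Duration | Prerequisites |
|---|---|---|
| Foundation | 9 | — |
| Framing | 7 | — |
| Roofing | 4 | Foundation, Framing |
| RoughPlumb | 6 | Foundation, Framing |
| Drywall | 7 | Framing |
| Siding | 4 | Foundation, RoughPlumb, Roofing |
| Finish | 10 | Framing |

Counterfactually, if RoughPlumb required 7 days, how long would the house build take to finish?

20

Baseline: Foundation→RoughPlumb→Siding = 9+6+4 = 19 → 19 days.
RoughPlumb is on the critical path; changing it to 7 makes that path 20 days.
No other chain overtakes it, so the finish is 20 days.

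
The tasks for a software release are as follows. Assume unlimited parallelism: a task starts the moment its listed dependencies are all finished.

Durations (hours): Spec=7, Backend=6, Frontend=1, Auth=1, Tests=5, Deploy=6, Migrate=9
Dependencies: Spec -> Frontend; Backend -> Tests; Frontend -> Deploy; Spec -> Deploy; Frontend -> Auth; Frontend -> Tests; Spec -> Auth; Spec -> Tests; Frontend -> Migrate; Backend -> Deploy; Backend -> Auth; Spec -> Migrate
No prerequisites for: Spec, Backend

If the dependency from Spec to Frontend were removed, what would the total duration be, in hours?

Original critical path: Spec→Frontend→Migrate = 7+1+9 = 17 ⇒ 17 hours.
Without Spec→Frontend, Frontend's earliest start moves from 7 to 0.
The longest chain is now Spec→Migrate = 7+9 = 16, so the schedule takes 16 hours.

16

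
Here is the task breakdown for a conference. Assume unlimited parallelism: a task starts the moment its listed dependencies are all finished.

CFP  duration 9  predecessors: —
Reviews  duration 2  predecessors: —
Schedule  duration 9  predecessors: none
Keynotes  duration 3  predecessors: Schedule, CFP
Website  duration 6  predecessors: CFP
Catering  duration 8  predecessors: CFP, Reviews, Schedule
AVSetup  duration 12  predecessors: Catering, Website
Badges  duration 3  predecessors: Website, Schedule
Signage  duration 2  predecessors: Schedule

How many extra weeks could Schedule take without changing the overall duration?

0

The longest chain is CFP→Catering→AVSetup = 9+8+12 = 29; overall finish 29 weeks.
The longest chain containing Schedule totals 29 weeks.
Slack of Schedule = 0 − 0 = 0 weeks.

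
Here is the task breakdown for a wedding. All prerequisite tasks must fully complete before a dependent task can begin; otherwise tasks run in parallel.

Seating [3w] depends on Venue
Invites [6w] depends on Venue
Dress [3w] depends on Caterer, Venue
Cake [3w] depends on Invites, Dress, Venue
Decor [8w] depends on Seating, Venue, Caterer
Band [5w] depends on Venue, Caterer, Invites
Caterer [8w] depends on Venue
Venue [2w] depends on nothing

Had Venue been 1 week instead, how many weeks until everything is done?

The binding path is Venue→Caterer→Decor = 2+8+8 = 18; finish at 18 weeks.
Venue lies on that path, so at 1 week the path becomes 17 weeks.
That remains the longest chain; total 17 weeks.

17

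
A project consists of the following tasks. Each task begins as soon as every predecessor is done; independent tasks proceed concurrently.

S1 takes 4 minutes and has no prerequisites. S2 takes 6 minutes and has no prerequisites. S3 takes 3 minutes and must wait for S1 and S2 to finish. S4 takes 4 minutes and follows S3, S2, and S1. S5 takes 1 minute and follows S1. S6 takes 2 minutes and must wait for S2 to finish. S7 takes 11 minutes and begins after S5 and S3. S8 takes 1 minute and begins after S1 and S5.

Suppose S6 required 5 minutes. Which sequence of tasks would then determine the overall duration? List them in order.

Actual critical path: S2→S3→S7 = 6+3+11 = 20 ⇒ 20 minutes.
S6 has 12 minutes of float (longest path through it is 8).
No other chain overtakes it, so the finish is 20 minutes.

S2, S3, S7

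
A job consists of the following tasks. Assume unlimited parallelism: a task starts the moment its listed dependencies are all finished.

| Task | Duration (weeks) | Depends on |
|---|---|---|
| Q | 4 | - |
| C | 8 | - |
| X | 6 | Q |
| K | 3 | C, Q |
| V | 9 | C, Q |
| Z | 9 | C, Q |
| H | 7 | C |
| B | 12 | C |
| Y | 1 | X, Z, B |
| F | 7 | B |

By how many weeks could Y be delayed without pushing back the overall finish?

The longest chain is C→B→F = 8+12+7 = 27; overall finish 27 weeks.
Y finishes as early as 21 and must finish by 27.
Slack of Y = 26 − 20 = 6 weeks.

6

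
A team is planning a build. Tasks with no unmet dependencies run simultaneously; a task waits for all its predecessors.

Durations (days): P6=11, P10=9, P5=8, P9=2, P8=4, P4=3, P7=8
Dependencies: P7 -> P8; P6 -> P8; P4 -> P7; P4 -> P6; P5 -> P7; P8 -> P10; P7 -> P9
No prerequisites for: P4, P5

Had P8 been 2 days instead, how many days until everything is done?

Baseline: P5→P7→P8→P10 = 8+8+4+9 = 29 → 29 days.
Since P8 is critical, the -2 change carries straight to that chain (now 27 days).
The critical path is still P5→P7→P8→P10; finish is now 27 days.

27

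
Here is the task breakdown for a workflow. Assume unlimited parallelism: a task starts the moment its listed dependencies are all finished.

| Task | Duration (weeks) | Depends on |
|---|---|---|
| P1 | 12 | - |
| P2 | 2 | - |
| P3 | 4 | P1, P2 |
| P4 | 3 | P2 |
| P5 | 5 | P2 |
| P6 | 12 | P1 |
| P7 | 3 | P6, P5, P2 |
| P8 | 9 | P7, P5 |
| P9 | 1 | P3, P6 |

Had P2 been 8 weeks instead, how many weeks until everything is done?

36

Actual critical path: P1→P6→P7→P8 = 12+12+3+9 = 36 ⇒ 36 weeks.
P2 has 17 weeks of float (longest path through it is 19).
The critical path is still P1→P6→P7→P8; finish is now 36 weeks.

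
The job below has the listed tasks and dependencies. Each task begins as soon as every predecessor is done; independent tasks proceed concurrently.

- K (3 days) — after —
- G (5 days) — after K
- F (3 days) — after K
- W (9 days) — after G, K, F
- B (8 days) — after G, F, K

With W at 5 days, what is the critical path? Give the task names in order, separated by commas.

Baseline: K→G→W = 3+5+9 = 17 → 17 days.
W lies on that path, so at 5 days the path becomes 13 days.
Now K→G→B = 3+5+8 = 16 is longest, so the finish becomes 16 days.

K, G, B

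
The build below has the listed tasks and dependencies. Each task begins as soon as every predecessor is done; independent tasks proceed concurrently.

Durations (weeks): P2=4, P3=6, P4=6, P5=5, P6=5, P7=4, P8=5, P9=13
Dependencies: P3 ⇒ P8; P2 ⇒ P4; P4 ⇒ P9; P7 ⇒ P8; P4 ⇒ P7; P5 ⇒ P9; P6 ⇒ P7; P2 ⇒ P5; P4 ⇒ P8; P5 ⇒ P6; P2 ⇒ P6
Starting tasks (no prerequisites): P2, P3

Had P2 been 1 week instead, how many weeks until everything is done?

20

The binding path is P2→P4→P9 = 4+6+13 = 23; finish at 23 weeks.
P2 is on the critical path; changing it to 1 makes that path 20 weeks.
That remains the longest chain; total 20 weeks.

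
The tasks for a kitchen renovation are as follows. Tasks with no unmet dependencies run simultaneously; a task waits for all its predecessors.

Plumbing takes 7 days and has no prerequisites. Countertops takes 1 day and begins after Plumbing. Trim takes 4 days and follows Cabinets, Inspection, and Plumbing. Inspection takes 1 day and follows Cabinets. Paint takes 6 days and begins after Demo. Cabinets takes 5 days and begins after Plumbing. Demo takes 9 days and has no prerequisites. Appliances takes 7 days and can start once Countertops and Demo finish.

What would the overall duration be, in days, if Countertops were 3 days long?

17

As given, the longest chain is Plumbing→Cabinets→Inspection→Trim = 7+5+1+4 = 17, so the finish is 17 days.
The longest path through Countertops is only 15 days, so Countertops has float 2.
The critical path is still Plumbing→Cabinets→Inspection→Trim; finish is now 17 days.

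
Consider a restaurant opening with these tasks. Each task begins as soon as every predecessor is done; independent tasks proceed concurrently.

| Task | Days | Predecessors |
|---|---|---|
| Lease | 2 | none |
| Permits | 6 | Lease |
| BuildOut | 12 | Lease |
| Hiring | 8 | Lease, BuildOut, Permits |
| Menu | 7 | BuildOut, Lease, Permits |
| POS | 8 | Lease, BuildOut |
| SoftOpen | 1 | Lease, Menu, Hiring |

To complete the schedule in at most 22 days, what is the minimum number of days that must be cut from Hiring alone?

Current finish: 23 days; target: 22.
Hiring is on every critical path, so each day cut from Hiring cuts the finish by one (this holds down to a finish of 22).
Need 23 − 22 = 1 day off Hiring → Hiring becomes 7 days, finish becomes 22.

1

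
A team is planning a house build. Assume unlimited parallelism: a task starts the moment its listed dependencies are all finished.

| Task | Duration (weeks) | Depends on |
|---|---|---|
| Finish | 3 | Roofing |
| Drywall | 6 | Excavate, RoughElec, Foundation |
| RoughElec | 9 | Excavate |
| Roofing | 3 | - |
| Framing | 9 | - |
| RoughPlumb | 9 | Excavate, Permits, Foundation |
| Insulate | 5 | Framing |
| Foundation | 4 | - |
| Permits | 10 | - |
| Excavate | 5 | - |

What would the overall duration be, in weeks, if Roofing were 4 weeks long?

Baseline: Excavate→RoughElec→Drywall = 5+9+6 = 20 → 20 weeks.
Roofing has 14 weeks of float (longest path through it is 6).
The critical path is still Excavate→RoughElec→Drywall; finish is now 20 weeks.

20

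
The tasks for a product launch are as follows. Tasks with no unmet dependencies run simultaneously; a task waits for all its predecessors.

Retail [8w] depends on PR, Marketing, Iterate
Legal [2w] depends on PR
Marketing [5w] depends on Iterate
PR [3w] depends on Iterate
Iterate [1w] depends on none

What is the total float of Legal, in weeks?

8

The longest chain is Iterate→Marketing→Retail = 1+5+8 = 14; overall finish 14 weeks.
The longest chain containing Legal totals 6 weeks.
Float = 14 − 6 = 8.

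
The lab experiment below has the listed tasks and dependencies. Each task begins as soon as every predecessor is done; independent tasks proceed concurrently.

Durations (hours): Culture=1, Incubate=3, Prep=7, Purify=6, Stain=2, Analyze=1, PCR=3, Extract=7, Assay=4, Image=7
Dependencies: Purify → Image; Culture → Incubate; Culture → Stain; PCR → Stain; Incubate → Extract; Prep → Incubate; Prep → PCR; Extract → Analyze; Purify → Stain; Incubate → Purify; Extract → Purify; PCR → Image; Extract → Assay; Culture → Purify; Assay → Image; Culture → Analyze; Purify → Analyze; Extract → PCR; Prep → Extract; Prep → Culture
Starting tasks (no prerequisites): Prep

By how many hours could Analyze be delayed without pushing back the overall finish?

The longest chain is Prep→Culture→Incubate→Extract→Purify→Image = 7+1+3+7+6+7 = 31; overall finish 31 hours.
The longest chain containing Analyze totals 25 hours.
So Analyze can slip 31 − 25 = 6 hours.

6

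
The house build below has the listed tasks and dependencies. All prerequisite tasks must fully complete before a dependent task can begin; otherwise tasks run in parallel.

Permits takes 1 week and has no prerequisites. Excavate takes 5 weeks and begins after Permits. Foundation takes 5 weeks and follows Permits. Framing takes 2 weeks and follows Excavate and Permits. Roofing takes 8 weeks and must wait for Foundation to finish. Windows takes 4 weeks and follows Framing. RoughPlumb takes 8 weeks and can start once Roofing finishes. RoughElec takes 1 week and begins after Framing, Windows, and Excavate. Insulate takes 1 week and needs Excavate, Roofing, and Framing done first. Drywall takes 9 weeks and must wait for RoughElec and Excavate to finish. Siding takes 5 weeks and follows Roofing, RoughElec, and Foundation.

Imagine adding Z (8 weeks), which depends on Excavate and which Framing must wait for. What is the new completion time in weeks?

Originally the house build takes 22 weeks.
With Z inserted, Framing now waits for max(Excavate, Permits, Z).
New critical path: Permits→Excavate→Z→Framing→Windows→RoughElec→Drywall = 1+5+8+2+4+1+9 = 30 ⇒ 30 weeks.

30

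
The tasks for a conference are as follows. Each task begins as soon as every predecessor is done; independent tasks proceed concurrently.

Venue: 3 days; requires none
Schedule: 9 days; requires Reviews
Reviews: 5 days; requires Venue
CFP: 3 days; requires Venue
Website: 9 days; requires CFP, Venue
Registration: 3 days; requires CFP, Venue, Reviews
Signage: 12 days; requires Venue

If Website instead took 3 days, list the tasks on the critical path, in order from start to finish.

Critical path before the change: Venue→Reviews→Schedule = 3+5+9 = 17 giving 17 days.
Website has 2 days of float (longest path through it is 15).
No other chain overtakes it, so the finish is 17 days.

Venue, Reviews, Schedule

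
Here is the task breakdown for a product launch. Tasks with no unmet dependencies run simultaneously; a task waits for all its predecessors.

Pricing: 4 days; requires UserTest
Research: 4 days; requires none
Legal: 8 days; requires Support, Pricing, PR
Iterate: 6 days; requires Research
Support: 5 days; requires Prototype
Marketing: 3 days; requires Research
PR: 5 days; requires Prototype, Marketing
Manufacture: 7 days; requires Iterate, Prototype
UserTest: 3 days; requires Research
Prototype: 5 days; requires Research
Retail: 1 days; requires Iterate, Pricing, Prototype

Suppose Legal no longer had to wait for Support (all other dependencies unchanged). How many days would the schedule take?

Before: longest chain Research→Prototype→PR→Legal = 4+5+5+8 = 22, finish 22.
Dropping Support→Legal doesn't change Legal's earliest start (14); another predecessor still binds.
The longest chain is now Research→Prototype→PR→Legal = 4+5+5+8 = 22, so the schedule takes 22 days.

22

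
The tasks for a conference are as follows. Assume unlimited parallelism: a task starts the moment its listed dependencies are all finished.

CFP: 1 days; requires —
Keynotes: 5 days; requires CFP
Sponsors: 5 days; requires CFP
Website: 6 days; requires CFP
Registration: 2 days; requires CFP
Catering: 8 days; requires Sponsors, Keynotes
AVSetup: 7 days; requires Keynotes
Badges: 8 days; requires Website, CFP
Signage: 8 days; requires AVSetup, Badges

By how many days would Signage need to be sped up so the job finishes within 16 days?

7

Current finish: 23 days; target: 16.
Signage is on every critical path, so each day cut from Signage cuts the finish by one (this holds down to a finish of 16).
Need 23 − 16 = 7 days off Signage → Signage becomes 1 day, finish becomes 16.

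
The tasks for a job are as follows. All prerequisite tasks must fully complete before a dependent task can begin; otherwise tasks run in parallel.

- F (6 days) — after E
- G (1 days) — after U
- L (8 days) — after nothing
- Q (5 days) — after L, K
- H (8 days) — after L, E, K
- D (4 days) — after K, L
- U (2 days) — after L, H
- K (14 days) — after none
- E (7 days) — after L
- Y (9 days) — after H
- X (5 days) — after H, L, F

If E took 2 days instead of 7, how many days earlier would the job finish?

Critical path before the change: L→E→H→Y = 8+7+8+9 = 32 giving 32 days.
E is on the critical path; changing it to 2 makes that path 27 days.
The binding chain switches to K→H→Y = 14+8+9 = 31; finish 31 days.
Change in finish: 31 − 32 = -1 days.

1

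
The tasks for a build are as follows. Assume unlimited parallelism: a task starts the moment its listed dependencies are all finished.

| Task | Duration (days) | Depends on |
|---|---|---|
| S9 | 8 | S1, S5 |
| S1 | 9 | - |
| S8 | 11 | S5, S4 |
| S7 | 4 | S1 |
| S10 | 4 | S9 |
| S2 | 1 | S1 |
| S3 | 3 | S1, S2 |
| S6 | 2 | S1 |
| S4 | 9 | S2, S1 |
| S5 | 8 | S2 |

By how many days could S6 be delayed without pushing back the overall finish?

19

S1→S2→S4→S8 = 9+1+9+11 = 30 sets the makespan at 30 days.
Longest path through S6: 11 days (earliest finish 11, latest finish 30).
Slack of S6 = 28 − 9 = 19 days.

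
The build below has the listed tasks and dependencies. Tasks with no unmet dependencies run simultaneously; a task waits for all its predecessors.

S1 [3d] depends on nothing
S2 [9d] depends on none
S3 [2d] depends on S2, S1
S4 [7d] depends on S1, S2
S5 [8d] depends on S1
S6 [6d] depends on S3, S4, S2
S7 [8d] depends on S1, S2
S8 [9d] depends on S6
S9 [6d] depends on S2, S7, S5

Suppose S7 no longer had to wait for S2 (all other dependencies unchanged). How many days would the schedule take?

31

With the dependency in place, S2→S4→S6→S8 = 9+7+6+9 = 31 sets the finish at 31 days.
Without S2→S7, S7's earliest start moves from 9 to 3.
After: S2→S4→S6→S8 = 9+7+6+9 = 31 → 31 days.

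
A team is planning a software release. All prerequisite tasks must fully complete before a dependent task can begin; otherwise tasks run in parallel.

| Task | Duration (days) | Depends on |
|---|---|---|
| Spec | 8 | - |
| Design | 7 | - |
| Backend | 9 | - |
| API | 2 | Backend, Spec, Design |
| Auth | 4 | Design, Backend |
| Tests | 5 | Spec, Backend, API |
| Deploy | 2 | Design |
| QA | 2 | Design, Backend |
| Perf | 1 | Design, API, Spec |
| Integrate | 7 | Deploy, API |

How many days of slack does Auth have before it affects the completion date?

5

Backend→API→Integrate = 9+2+7 = 18 sets the makespan at 18 days.
The longest chain containing Auth totals 13 days.
Float = 18 − 13 = 5.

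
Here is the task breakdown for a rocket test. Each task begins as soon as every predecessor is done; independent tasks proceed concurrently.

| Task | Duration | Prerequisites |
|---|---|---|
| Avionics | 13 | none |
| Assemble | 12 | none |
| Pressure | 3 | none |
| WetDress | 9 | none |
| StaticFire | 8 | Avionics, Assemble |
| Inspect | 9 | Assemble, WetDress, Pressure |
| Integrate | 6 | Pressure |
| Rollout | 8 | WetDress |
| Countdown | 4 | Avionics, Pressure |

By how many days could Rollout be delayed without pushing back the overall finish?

The longest chain is Avionics→StaticFire = 13+8 = 21; overall finish 21 days.
Longest path through Rollout: 17 days (earliest finish 17, latest finish 21).
Slack of Rollout = 13 − 9 = 4 days.

4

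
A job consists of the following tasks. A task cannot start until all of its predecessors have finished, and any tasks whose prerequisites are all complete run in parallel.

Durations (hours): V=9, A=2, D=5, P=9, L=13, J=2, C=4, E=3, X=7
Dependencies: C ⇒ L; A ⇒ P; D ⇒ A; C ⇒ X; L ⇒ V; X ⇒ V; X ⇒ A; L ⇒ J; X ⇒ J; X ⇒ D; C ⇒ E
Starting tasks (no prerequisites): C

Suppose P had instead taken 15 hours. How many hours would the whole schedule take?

The binding path is C→X→D→A→P = 4+7+5+2+9 = 27; finish at 27 hours.
Since P is critical, the +6 change carries straight to that chain (now 33 hours).
The critical path is still C→X→D→A→P; finish is now 33 hours.

33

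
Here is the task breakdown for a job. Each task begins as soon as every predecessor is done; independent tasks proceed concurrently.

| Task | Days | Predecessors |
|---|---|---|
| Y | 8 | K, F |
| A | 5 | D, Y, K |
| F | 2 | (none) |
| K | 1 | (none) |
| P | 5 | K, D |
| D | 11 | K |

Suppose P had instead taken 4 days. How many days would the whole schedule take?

Critical path before the change: K→D→P = 1+11+5 = 17 giving 17 days.
Since P is critical, the -1 change carries straight to that chain (now 16 days).
The binding chain switches to K→D→A = 1+11+5 = 17; finish 17 days.

17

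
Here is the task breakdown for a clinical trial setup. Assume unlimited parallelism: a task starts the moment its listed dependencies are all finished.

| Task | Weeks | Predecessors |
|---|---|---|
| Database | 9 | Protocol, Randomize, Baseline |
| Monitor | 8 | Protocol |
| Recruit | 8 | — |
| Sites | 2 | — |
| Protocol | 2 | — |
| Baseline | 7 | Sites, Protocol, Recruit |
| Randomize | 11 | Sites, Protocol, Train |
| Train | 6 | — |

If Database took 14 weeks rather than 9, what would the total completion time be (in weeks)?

As given, the longest chain is Train→Randomize→Database = 6+11+9 = 26, so the finish is 26 weeks.
Database is on the critical path; changing it to 14 makes that path 31 weeks.
That remains the longest chain; total 31 weeks.

31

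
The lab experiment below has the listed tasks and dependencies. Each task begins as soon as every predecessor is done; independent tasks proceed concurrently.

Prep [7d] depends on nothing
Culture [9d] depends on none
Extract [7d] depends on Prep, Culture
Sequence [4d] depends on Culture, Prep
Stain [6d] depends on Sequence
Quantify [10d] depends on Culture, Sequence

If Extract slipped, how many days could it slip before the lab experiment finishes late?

7

Culture→Sequence→Quantify = 9+4+10 = 23 sets the makespan at 23 days.
Longest path through Extract: 16 days (earliest finish 16, latest finish 23).
So Extract can slip 23 − 16 = 7 days.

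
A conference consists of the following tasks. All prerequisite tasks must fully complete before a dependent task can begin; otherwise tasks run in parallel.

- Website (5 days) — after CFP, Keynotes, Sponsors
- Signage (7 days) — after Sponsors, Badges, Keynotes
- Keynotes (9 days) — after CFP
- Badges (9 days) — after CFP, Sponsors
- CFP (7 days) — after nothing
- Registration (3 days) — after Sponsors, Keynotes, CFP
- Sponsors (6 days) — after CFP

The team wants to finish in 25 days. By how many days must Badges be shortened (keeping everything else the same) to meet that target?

4

Current finish: 29 days; target: 25.
Badges is on every critical path, so each day cut from Badges cuts the finish by one (this holds down to a finish of 23).
Need 29 − 25 = 4 days off Badges → Badges becomes 5 days, finish becomes 25.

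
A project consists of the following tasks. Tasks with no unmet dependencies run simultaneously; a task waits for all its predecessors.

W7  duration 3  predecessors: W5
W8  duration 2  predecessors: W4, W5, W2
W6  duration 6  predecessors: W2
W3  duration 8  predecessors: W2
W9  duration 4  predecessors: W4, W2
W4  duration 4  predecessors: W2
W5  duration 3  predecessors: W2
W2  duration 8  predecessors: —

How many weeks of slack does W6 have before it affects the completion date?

2

W2→W3 = 8+8 = 16 sets the makespan at 16 weeks.
W6 finishes as early as 14 and must finish by 16.
Slack of W6 = 10 − 8 = 2 weeks.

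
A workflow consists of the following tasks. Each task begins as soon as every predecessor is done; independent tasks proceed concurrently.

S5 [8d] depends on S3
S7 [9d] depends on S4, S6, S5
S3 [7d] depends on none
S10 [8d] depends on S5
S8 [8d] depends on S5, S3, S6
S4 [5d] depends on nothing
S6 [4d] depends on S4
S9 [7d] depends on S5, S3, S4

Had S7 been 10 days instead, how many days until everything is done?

As given, the longest chain is S3→S5→S7 = 7+8+9 = 24, so the finish is 24 days.
S7 lies on that path, so at 10 days the path becomes 25 days.
No other chain overtakes it, so the finish is 25 days.

25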